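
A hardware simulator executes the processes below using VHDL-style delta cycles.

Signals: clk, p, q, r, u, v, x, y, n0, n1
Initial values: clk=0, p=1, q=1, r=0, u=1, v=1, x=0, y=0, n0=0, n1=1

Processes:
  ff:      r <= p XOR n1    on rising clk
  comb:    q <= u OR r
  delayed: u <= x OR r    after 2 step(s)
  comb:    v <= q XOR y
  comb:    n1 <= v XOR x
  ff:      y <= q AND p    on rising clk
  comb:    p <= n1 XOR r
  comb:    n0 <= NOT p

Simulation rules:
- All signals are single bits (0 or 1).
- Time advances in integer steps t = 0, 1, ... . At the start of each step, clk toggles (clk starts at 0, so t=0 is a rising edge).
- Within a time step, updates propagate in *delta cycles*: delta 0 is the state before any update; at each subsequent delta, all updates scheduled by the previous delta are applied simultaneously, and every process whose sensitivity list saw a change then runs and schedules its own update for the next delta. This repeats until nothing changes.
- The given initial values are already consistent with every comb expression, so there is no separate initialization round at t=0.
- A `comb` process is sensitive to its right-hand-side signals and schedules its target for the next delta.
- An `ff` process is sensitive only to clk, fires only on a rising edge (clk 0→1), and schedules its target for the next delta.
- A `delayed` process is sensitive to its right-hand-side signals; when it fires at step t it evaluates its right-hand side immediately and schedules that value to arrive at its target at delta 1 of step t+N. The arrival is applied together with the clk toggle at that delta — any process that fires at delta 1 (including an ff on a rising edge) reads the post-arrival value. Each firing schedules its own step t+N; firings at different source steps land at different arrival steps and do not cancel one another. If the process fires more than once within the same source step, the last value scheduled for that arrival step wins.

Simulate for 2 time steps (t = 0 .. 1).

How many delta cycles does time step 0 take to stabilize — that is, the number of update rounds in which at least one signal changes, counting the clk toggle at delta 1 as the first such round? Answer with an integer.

t0.Δ0 p=1 n1=1 clk=0 q=1 r=0 n0=0 x=0 v=1 u=1 y=0
t0.Δ1 p=1 n1=1 clk=1 q=1 r=0 n0=0 x=0 v=1 u=1 y=0
t0.Δ2 p=1 n1=1 clk=1 q=1 r=0 n0=0 x=0 v=1 u=1 y=1
t0.Δ3 p=1 n1=1 clk=1 q=1 r=0 n0=0 x=0 v=0 u=1 y=1
t0.Δ4 p=1 n1=0 clk=1 q=1 r=0 n0=0 x=0 v=0 u=1 y=1
t0.Δ5 p=0 n1=0 clk=1 q=1 r=0 n0=0 x=0 v=0 u=1 y=1
t0.Δ6 p=0 n1=0 clk=1 q=1 r=0 n0=1 x=0 v=0 u=1 y=1
t1.Δ0 p=0 n1=0 clk=1 q=1 r=0 n0=1 x=0 v=0 u=1 y=1
t1.Δ1 p=0 n1=0 clk=0 q=1 r=0 n0=1 x=0 v=0 u=1 y=1

6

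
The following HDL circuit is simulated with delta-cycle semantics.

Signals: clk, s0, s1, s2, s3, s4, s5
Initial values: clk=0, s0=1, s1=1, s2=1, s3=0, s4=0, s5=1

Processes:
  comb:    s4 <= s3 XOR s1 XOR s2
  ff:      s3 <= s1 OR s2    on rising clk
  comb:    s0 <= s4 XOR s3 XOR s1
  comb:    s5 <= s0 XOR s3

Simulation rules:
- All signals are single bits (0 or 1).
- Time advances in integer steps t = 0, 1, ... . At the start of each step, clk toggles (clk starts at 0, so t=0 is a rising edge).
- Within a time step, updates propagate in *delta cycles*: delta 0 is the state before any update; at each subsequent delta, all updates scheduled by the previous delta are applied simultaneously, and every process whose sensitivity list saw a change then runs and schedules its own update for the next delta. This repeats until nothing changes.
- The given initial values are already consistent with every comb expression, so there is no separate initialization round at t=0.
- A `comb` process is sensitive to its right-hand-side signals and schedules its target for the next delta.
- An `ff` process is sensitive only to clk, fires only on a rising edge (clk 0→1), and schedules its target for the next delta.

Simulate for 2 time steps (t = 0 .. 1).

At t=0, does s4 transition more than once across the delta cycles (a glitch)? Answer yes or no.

no

t0.Δ0 clk=0 s3=0 s2=1 s4=0 s5=1 s0=1 s1=1
t0.Δ1 clk=1 s3=0 s2=1 s4=0 s5=1 s0=1 s1=1
t0.Δ2 clk=1 s3=1 s2=1 s4=0 s5=1 s0=1 s1=1
t0.Δ3 clk=1 s3=1 s2=1 s4=1 s5=0 s0=0 s1=1
t0.Δ4 clk=1 s3=1 s2=1 s4=1 s5=1 s0=1 s1=1
t0.Δ5 clk=1 s3=1 s2=1 s4=1 s5=0 s0=1 s1=1
t1.Δ0 clk=1 s3=1 s2=1 s4=1 s5=0 s0=1 s1=1
t1.Δ1 clk=0 s3=1 s2=1 s4=1 s5=0 s0=1 s1=1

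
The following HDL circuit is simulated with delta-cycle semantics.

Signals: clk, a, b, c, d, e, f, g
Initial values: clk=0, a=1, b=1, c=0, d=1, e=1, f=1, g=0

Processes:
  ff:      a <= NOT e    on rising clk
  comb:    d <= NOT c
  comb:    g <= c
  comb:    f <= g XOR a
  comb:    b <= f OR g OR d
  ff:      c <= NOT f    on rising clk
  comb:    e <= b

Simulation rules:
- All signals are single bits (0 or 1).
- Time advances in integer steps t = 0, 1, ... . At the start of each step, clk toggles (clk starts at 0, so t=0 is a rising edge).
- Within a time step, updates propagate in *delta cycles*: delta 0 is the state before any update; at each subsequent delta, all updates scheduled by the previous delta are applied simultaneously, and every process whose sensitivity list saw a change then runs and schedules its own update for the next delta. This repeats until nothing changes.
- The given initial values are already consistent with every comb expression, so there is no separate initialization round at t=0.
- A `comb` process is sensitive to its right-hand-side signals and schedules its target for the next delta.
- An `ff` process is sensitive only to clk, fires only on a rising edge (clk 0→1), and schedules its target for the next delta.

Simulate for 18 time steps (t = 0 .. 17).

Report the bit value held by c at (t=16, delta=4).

t=0 Δ0: g=0 b=1 d=1 clk=0 e=1 a=1 c=0 f=1
  Δ1: clk:0→1
  Δ2: a:1→0
  Δ3: f:1→0
  (3Δ to stable)
t=1 Δ0: g=0 b=1 d=1 clk=1 e=1 a=0 c=0 f=0
  Δ1: clk:1→0
  (1Δ to stable)
t=2 Δ0: g=0 b=1 d=1 clk=0 e=1 a=0 c=0 f=0
  Δ1: clk:0→1
  Δ2: c:0→1
  Δ3: g:0→1, d:1→0
  Δ4: f:0→1
  (4Δ to stable)
t=3 Δ0: g=1 b=1 d=0 clk=1 e=1 a=0 c=1 f=1
  Δ1: clk:1→0
  (1Δ to stable)
t=4 Δ0: g=1 b=1 d=0 clk=0 e=1 a=0 c=1 f=1
  Δ1: clk:0→1
  Δ2: c:1→0
  Δ3: g:1→0, d:0→1
  Δ4: f:1→0
  (4Δ to stable)
t=5 Δ0: g=0 b=1 d=1 clk=1 e=1 a=0 c=0 f=0
  Δ1: clk:1→0
  (1Δ to stable)
t=6 Δ0: g=0 b=1 d=1 clk=0 e=1 a=0 c=0 f=0
  Δ1: clk:0→1
  Δ2: c:0→1
  Δ3: g:0→1, d:1→0
  Δ4: f:0→1
  (4Δ to stable)
t=7 Δ0: g=1 b=1 d=0 clk=1 e=1 a=0 c=1 f=1
  Δ1: clk:1→0
  (1Δ to stable)
t=8 Δ0: g=1 b=1 d=0 clk=0 e=1 a=0 c=1 f=1
  Δ1: clk:0→1
  Δ2: c:1→0
  Δ3: g:1→0, d:0→1
  Δ4: f:1→0
  (4Δ to stable)
t=9 Δ0: g=0 b=1 d=1 clk=1 e=1 a=0 c=0 f=0
  Δ1: clk:1→0
  (1Δ to stable)
t=10 Δ0: g=0 b=1 d=1 clk=0 e=1 a=0 c=0 f=0
  Δ1: clk:0→1
  Δ2: c:0→1
  Δ3: g:0→1, d:1→0
  Δ4: f:0→1
  (4Δ to stable)
t=11 Δ0: g=1 b=1 d=0 clk=1 e=1 a=0 c=1 f=1
  Δ1: clk:1→0
  (1Δ to stable)
t=12 Δ0: g=1 b=1 d=0 clk=0 e=1 a=0 c=1 f=1
  Δ1: clk:0→1
  Δ2: c:1→0
  Δ3: g:1→0, d:0→1
  Δ4: f:1→0
  (4Δ to stable)
t=13 Δ0: g=0 b=1 d=1 clk=1 e=1 a=0 c=0 f=0
  Δ1: clk:1→0
  (1Δ to stable)
t=14 Δ0: g=0 b=1 d=1 clk=0 e=1 a=0 c=0 f=0
  Δ1: clk:0→1
  Δ2: c:0→1
  Δ3: g:0→1, d:1→0
  Δ4: f:0→1
  (4Δ to stable)
t=15 Δ0: g=1 b=1 d=0 clk=1 e=1 a=0 c=1 f=1
  Δ1: clk:1→0
  (1Δ to stable)
t=16 Δ0: g=1 b=1 d=0 clk=0 e=1 a=0 c=1 f=1
  Δ1: clk:0→1
  Δ2: c:1→0
  Δ3: g:1→0, d:0→1
  Δ4: f:1→0
  (4Δ to stable)
t=17 Δ0: g=0 b=1 d=1 clk=1 e=1 a=0 c=0 f=0
  Δ1: clk:1→0
  (1Δ to stable)

0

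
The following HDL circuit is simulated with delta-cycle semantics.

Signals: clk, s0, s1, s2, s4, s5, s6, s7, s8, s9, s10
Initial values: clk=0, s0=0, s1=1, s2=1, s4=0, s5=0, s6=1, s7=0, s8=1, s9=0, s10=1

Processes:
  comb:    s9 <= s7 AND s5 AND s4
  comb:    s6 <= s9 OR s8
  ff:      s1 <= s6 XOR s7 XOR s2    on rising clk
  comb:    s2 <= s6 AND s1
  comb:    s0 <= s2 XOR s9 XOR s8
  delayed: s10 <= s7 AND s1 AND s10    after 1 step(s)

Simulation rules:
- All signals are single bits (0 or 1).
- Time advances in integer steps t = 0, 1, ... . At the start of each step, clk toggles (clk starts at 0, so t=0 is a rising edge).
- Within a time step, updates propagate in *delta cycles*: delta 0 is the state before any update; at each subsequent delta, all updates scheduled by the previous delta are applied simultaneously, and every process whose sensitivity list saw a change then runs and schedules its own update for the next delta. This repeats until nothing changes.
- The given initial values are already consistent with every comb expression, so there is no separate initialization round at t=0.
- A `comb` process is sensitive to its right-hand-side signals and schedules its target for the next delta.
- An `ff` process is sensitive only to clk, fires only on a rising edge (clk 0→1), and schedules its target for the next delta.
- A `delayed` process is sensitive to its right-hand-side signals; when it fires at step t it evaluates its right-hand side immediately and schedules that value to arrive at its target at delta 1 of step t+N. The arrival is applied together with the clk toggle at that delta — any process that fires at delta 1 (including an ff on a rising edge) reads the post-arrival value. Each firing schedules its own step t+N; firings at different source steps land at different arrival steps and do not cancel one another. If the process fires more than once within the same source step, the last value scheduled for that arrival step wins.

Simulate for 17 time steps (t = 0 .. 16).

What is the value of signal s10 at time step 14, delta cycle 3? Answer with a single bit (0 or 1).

0

[bits: s4,s2,s7,s8,s5,clk,s1,s10,s6,s0,s9]
t=0: Δ0=01010011100 Δ1=01010111100 Δ2=01010101100 Δ3=00010101100 Δ4=00010101110 | 4Δ
t=1: Δ0=00010101110 Δ1=00010000110 | 1Δ
t=2: Δ0=00010000110 Δ1=00010100110 Δ2=00010110110 Δ3=01010110110 Δ4=01010110100 | 4Δ
t=3: Δ0=01010110100 Δ1=01010010100 | 1Δ
t=4: Δ0=01010010100 Δ1=01010110100 Δ2=01010100100 Δ3=00010100100 Δ4=00010100110 | 4Δ
t=5: Δ0=00010100110 Δ1=00010000110 | 1Δ
t=6: Δ0=00010000110 Δ1=00010100110 Δ2=00010110110 Δ3=01010110110 Δ4=01010110100 | 4Δ
t=7: Δ0=01010110100 Δ1=01010010100 | 1Δ
t=8: Δ0=01010010100 Δ1=01010110100 Δ2=01010100100 Δ3=00010100100 Δ4=00010100110 | 4Δ
t=9: Δ0=00010100110 Δ1=00010000110 | 1Δ
t=10: Δ0=00010000110 Δ1=00010100110 Δ2=00010110110 Δ3=01010110110 Δ4=01010110100 | 4Δ
t=11: Δ0=01010110100 Δ1=01010010100 | 1Δ
t=12: Δ0=01010010100 Δ1=01010110100 Δ2=01010100100 Δ3=00010100100 Δ4=00010100110 | 4Δ
t=13: Δ0=00010100110 Δ1=00010000110 | 1Δ
t=14: Δ0=00010000110 Δ1=00010100110 Δ2=00010110110 Δ3=01010110110 Δ4=01010110100 | 4Δ
t=15: Δ0=01010110100 Δ1=01010010100 | 1Δ
t=16: Δ0=01010010100 Δ1=01010110100 Δ2=01010100100 Δ3=00010100100 Δ4=00010100110 | 4Δ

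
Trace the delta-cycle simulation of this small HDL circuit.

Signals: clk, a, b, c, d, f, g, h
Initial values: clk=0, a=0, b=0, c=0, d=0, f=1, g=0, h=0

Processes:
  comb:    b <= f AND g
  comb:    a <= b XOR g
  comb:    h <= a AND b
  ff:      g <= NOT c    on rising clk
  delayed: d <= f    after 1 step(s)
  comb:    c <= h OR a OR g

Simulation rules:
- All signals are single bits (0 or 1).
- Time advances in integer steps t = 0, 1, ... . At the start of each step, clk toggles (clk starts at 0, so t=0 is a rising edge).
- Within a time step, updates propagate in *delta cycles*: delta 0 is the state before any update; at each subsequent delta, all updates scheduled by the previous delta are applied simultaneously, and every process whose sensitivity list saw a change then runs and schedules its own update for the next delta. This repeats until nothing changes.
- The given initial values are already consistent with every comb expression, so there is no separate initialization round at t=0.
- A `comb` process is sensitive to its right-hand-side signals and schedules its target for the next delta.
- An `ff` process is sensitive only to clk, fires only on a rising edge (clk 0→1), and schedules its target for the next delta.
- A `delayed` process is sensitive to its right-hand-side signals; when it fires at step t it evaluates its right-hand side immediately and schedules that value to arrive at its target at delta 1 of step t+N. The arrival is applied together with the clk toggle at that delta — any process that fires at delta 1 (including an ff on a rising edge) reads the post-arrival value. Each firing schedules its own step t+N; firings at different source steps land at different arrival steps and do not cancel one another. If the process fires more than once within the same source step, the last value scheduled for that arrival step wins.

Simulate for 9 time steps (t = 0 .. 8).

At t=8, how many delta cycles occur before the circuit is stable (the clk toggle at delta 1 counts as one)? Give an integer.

5

t0.Δ0 g=0 b=0 h=0 a=0 clk=0 c=0 d=0 f=1
t0.Δ1 g=0 b=0 h=0 a=0 clk=1 c=0 d=0 f=1
t0.Δ2 g=1 b=0 h=0 a=0 clk=1 c=0 d=0 f=1
t0.Δ3 g=1 b=1 h=0 a=1 clk=1 c=1 d=0 f=1
t0.Δ4 g=1 b=1 h=1 a=0 clk=1 c=1 d=0 f=1
t0.Δ5 g=1 b=1 h=0 a=0 clk=1 c=1 d=0 f=1
t1.Δ0 g=1 b=1 h=0 a=0 clk=1 c=1 d=0 f=1
t1.Δ1 g=1 b=1 h=0 a=0 clk=0 c=1 d=0 f=1
t2.Δ0 g=1 b=1 h=0 a=0 clk=0 c=1 d=0 f=1
t2.Δ1 g=1 b=1 h=0 a=0 clk=1 c=1 d=0 f=1
t2.Δ2 g=0 b=1 h=0 a=0 clk=1 c=1 d=0 f=1
t2.Δ3 g=0 b=0 h=0 a=1 clk=1 c=0 d=0 f=1
t2.Δ4 g=0 b=0 h=0 a=0 clk=1 c=1 d=0 f=1
t2.Δ5 g=0 b=0 h=0 a=0 clk=1 c=0 d=0 f=1
t3.Δ0 g=0 b=0 h=0 a=0 clk=1 c=0 d=0 f=1
t3.Δ1 g=0 b=0 h=0 a=0 clk=0 c=0 d=0 f=1
t4.Δ0 g=0 b=0 h=0 a=0 clk=0 c=0 d=0 f=1
t4.Δ1 g=0 b=0 h=0 a=0 clk=1 c=0 d=0 f=1
t4.Δ2 g=1 b=0 h=0 a=0 clk=1 c=0 d=0 f=1
t4.Δ3 g=1 b=1 h=0 a=1 clk=1 c=1 d=0 f=1
t4.Δ4 g=1 b=1 h=1 a=0 clk=1 c=1 d=0 f=1
t4.Δ5 g=1 b=1 h=0 a=0 clk=1 c=1 d=0 f=1
t5.Δ0 g=1 b=1 h=0 a=0 clk=1 c=1 d=0 f=1
t5.Δ1 g=1 b=1 h=0 a=0 clk=0 c=1 d=0 f=1
t6.Δ0 g=1 b=1 h=0 a=0 clk=0 c=1 d=0 f=1
t6.Δ1 g=1 b=1 h=0 a=0 clk=1 c=1 d=0 f=1
t6.Δ2 g=0 b=1 h=0 a=0 clk=1 c=1 d=0 f=1
t6.Δ3 g=0 b=0 h=0 a=1 clk=1 c=0 d=0 f=1
t6.Δ4 g=0 b=0 h=0 a=0 clk=1 c=1 d=0 f=1
t6.Δ5 g=0 b=0 h=0 a=0 clk=1 c=0 d=0 f=1
t7.Δ0 g=0 b=0 h=0 a=0 clk=1 c=0 d=0 f=1
t7.Δ1 g=0 b=0 h=0 a=0 clk=0 c=0 d=0 f=1
t8.Δ0 g=0 b=0 h=0 a=0 clk=0 c=0 d=0 f=1
t8.Δ1 g=0 b=0 h=0 a=0 clk=1 c=0 d=0 f=1
t8.Δ2 g=1 b=0 h=0 a=0 clk=1 c=0 d=0 f=1
t8.Δ3 g=1 b=1 h=0 a=1 clk=1 c=1 d=0 f=1
t8.Δ4 g=1 b=1 h=1 a=0 clk=1 c=1 d=0 f=1
t8.Δ5 g=1 b=1 h=0 a=0 clk=1 c=1 d=0 f=1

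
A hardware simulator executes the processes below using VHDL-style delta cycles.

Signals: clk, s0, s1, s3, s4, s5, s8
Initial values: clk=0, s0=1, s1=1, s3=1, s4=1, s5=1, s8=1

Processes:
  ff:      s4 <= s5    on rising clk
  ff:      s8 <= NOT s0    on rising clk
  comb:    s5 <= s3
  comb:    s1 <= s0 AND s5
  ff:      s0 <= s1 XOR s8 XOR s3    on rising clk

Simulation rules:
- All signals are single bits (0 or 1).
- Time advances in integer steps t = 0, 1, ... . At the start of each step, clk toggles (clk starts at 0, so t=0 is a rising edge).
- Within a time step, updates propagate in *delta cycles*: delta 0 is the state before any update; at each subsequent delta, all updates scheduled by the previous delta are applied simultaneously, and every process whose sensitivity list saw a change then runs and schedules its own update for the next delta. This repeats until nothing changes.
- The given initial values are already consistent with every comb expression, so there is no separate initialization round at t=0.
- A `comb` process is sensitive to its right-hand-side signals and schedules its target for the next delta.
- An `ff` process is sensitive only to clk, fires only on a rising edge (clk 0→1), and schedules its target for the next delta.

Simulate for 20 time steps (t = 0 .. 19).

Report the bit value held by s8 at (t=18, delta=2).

0

t0.Δ0 clk=0 s5=1 s8=1 s1=1 s3=1 s4=1 s0=1
t0.Δ1 clk=1 s5=1 s8=1 s1=1 s3=1 s4=1 s0=1
t0.Δ2 clk=1 s5=1 s8=0 s1=1 s3=1 s4=1 s0=1
t1.Δ0 clk=1 s5=1 s8=0 s1=1 s3=1 s4=1 s0=1
t1.Δ1 clk=0 s5=1 s8=0 s1=1 s3=1 s4=1 s0=1
t2.Δ0 clk=0 s5=1 s8=0 s1=1 s3=1 s4=1 s0=1
t2.Δ1 clk=1 s5=1 s8=0 s1=1 s3=1 s4=1 s0=1
t2.Δ2 clk=1 s5=1 s8=0 s1=1 s3=1 s4=1 s0=0
t2.Δ3 clk=1 s5=1 s8=0 s1=0 s3=1 s4=1 s0=0
t3.Δ0 clk=1 s5=1 s8=0 s1=0 s3=1 s4=1 s0=0
t3.Δ1 clk=0 s5=1 s8=0 s1=0 s3=1 s4=1 s0=0
t4.Δ0 clk=0 s5=1 s8=0 s1=0 s3=1 s4=1 s0=0
t4.Δ1 clk=1 s5=1 s8=0 s1=0 s3=1 s4=1 s0=0
t4.Δ2 clk=1 s5=1 s8=1 s1=0 s3=1 s4=1 s0=1
t4.Δ3 clk=1 s5=1 s8=1 s1=1 s3=1 s4=1 s0=1
t5.Δ0 clk=1 s5=1 s8=1 s1=1 s3=1 s4=1 s0=1
t5.Δ1 clk=0 s5=1 s8=1 s1=1 s3=1 s4=1 s0=1
t6.Δ0 clk=0 s5=1 s8=1 s1=1 s3=1 s4=1 s0=1
t6.Δ1 clk=1 s5=1 s8=1 s1=1 s3=1 s4=1 s0=1
t6.Δ2 clk=1 s5=1 s8=0 s1=1 s3=1 s4=1 s0=1
t7.Δ0 clk=1 s5=1 s8=0 s1=1 s3=1 s4=1 s0=1
t7.Δ1 clk=0 s5=1 s8=0 s1=1 s3=1 s4=1 s0=1
t8.Δ0 clk=0 s5=1 s8=0 s1=1 s3=1 s4=1 s0=1
t8.Δ1 clk=1 s5=1 s8=0 s1=1 s3=1 s4=1 s0=1
t8.Δ2 clk=1 s5=1 s8=0 s1=1 s3=1 s4=1 s0=0
t8.Δ3 clk=1 s5=1 s8=0 s1=0 s3=1 s4=1 s0=0
t9.Δ0 clk=1 s5=1 s8=0 s1=0 s3=1 s4=1 s0=0
t9.Δ1 clk=0 s5=1 s8=0 s1=0 s3=1 s4=1 s0=0
t10.Δ0 clk=0 s5=1 s8=0 s1=0 s3=1 s4=1 s0=0
t10.Δ1 clk=1 s5=1 s8=0 s1=0 s3=1 s4=1 s0=0
t10.Δ2 clk=1 s5=1 s8=1 s1=0 s3=1 s4=1 s0=1
t10.Δ3 clk=1 s5=1 s8=1 s1=1 s3=1 s4=1 s0=1
t11.Δ0 clk=1 s5=1 s8=1 s1=1 s3=1 s4=1 s0=1
t11.Δ1 clk=0 s5=1 s8=1 s1=1 s3=1 s4=1 s0=1
t12.Δ0 clk=0 s5=1 s8=1 s1=1 s3=1 s4=1 s0=1
t12.Δ1 clk=1 s5=1 s8=1 s1=1 s3=1 s4=1 s0=1
t12.Δ2 clk=1 s5=1 s8=0 s1=1 s3=1 s4=1 s0=1
t13.Δ0 clk=1 s5=1 s8=0 s1=1 s3=1 s4=1 s0=1
t13.Δ1 clk=0 s5=1 s8=0 s1=1 s3=1 s4=1 s0=1
t14.Δ0 clk=0 s5=1 s8=0 s1=1 s3=1 s4=1 s0=1
t14.Δ1 clk=1 s5=1 s8=0 s1=1 s3=1 s4=1 s0=1
t14.Δ2 clk=1 s5=1 s8=0 s1=1 s3=1 s4=1 s0=0
t14.Δ3 clk=1 s5=1 s8=0 s1=0 s3=1 s4=1 s0=0
t15.Δ0 clk=1 s5=1 s8=0 s1=0 s3=1 s4=1 s0=0
t15.Δ1 clk=0 s5=1 s8=0 s1=0 s3=1 s4=1 s0=0
t16.Δ0 clk=0 s5=1 s8=0 s1=0 s3=1 s4=1 s0=0
t16.Δ1 clk=1 s5=1 s8=0 s1=0 s3=1 s4=1 s0=0
t16.Δ2 clk=1 s5=1 s8=1 s1=0 s3=1 s4=1 s0=1
t16.Δ3 clk=1 s5=1 s8=1 s1=1 s3=1 s4=1 s0=1
t17.Δ0 clk=1 s5=1 s8=1 s1=1 s3=1 s4=1 s0=1
t17.Δ1 clk=0 s5=1 s8=1 s1=1 s3=1 s4=1 s0=1
t18.Δ0 clk=0 s5=1 s8=1 s1=1 s3=1 s4=1 s0=1
t18.Δ1 clk=1 s5=1 s8=1 s1=1 s3=1 s4=1 s0=1
t18.Δ2 clk=1 s5=1 s8=0 s1=1 s3=1 s4=1 s0=1
t19.Δ0 clk=1 s5=1 s8=0 s1=1 s3=1 s4=1 s0=1
t19.Δ1 clk=0 s5=1 s8=0 s1=1 s3=1 s4=1 s0=1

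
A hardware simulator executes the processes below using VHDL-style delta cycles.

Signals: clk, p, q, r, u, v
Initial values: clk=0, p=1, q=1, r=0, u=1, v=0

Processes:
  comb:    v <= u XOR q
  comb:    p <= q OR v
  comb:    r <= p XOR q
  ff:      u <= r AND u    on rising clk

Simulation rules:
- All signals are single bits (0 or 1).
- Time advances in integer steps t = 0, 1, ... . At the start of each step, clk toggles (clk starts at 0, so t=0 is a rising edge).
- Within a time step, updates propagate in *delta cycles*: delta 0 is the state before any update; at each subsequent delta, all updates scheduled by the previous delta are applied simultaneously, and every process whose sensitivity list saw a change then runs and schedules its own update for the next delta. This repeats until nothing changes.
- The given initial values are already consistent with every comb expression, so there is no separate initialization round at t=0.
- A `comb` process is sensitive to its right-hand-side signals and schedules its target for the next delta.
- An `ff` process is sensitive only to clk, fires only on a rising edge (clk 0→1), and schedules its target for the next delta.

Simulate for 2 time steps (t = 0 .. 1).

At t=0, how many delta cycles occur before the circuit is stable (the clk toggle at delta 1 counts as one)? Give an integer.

t=0 Δ0: clk=0 q=1 v=0 r=0 u=1 p=1
  Δ1: clk:0→1
  Δ2: u:1→0
  Δ3: v:0→1
  (3Δ to stable)
t=1 Δ0: clk=1 q=1 v=1 r=0 u=0 p=1
  Δ1: clk:1→0
  (1Δ to stable)

3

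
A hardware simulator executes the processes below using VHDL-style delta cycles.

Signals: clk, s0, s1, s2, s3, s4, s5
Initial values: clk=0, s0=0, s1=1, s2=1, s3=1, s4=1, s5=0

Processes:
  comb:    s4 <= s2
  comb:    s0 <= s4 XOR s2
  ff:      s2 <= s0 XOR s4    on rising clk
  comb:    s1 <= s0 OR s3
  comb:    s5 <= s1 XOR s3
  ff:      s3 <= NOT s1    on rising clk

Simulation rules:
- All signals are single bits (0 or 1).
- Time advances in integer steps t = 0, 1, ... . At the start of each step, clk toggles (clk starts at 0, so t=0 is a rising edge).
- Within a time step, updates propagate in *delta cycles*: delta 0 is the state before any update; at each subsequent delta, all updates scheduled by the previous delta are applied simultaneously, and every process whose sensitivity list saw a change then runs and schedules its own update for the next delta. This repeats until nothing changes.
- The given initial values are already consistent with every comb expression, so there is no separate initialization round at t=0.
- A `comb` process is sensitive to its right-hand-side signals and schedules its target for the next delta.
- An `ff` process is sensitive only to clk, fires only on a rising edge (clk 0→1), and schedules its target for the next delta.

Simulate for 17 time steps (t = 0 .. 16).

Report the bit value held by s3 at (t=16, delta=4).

0

t0.Δ0 s0=0 s5=0 s1=1 s2=1 s4=1 clk=0 s3=1
t0.Δ1 s0=0 s5=0 s1=1 s2=1 s4=1 clk=1 s3=1
t0.Δ2 s0=0 s5=0 s1=1 s2=1 s4=1 clk=1 s3=0
t0.Δ3 s0=0 s5=1 s1=0 s2=1 s4=1 clk=1 s3=0
t0.Δ4 s0=0 s5=0 s1=0 s2=1 s4=1 clk=1 s3=0
t1.Δ0 s0=0 s5=0 s1=0 s2=1 s4=1 clk=1 s3=0
t1.Δ1 s0=0 s5=0 s1=0 s2=1 s4=1 clk=0 s3=0
t2.Δ0 s0=0 s5=0 s1=0 s2=1 s4=1 clk=0 s3=0
t2.Δ1 s0=0 s5=0 s1=0 s2=1 s4=1 clk=1 s3=0
t2.Δ2 s0=0 s5=0 s1=0 s2=1 s4=1 clk=1 s3=1
t2.Δ3 s0=0 s5=1 s1=1 s2=1 s4=1 clk=1 s3=1
t2.Δ4 s0=0 s5=0 s1=1 s2=1 s4=1 clk=1 s3=1
t3.Δ0 s0=0 s5=0 s1=1 s2=1 s4=1 clk=1 s3=1
t3.Δ1 s0=0 s5=0 s1=1 s2=1 s4=1 clk=0 s3=1
t4.Δ0 s0=0 s5=0 s1=1 s2=1 s4=1 clk=0 s3=1
t4.Δ1 s0=0 s5=0 s1=1 s2=1 s4=1 clk=1 s3=1
t4.Δ2 s0=0 s5=0 s1=1 s2=1 s4=1 clk=1 s3=0
t4.Δ3 s0=0 s5=1 s1=0 s2=1 s4=1 clk=1 s3=0
t4.Δ4 s0=0 s5=0 s1=0 s2=1 s4=1 clk=1 s3=0
t5.Δ0 s0=0 s5=0 s1=0 s2=1 s4=1 clk=1 s3=0
t5.Δ1 s0=0 s5=0 s1=0 s2=1 s4=1 clk=0 s3=0
t6.Δ0 s0=0 s5=0 s1=0 s2=1 s4=1 clk=0 s3=0
t6.Δ1 s0=0 s5=0 s1=0 s2=1 s4=1 clk=1 s3=0
t6.Δ2 s0=0 s5=0 s1=0 s2=1 s4=1 clk=1 s3=1
t6.Δ3 s0=0 s5=1 s1=1 s2=1 s4=1 clk=1 s3=1
t6.Δ4 s0=0 s5=0 s1=1 s2=1 s4=1 clk=1 s3=1
t7.Δ0 s0=0 s5=0 s1=1 s2=1 s4=1 clk=1 s3=1
t7.Δ1 s0=0 s5=0 s1=1 s2=1 s4=1 clk=0 s3=1
t8.Δ0 s0=0 s5=0 s1=1 s2=1 s4=1 clk=0 s3=1
t8.Δ1 s0=0 s5=0 s1=1 s2=1 s4=1 clk=1 s3=1
t8.Δ2 s0=0 s5=0 s1=1 s2=1 s4=1 clk=1 s3=0
t8.Δ3 s0=0 s5=1 s1=0 s2=1 s4=1 clk=1 s3=0
t8.Δ4 s0=0 s5=0 s1=0 s2=1 s4=1 clk=1 s3=0
t9.Δ0 s0=0 s5=0 s1=0 s2=1 s4=1 clk=1 s3=0
t9.Δ1 s0=0 s5=0 s1=0 s2=1 s4=1 clk=0 s3=0
t10.Δ0 s0=0 s5=0 s1=0 s2=1 s4=1 clk=0 s3=0
t10.Δ1 s0=0 s5=0 s1=0 s2=1 s4=1 clk=1 s3=0
t10.Δ2 s0=0 s5=0 s1=0 s2=1 s4=1 clk=1 s3=1
t10.Δ3 s0=0 s5=1 s1=1 s2=1 s4=1 clk=1 s3=1
t10.Δ4 s0=0 s5=0 s1=1 s2=1 s4=1 clk=1 s3=1
t11.Δ0 s0=0 s5=0 s1=1 s2=1 s4=1 clk=1 s3=1
t11.Δ1 s0=0 s5=0 s1=1 s2=1 s4=1 clk=0 s3=1
t12.Δ0 s0=0 s5=0 s1=1 s2=1 s4=1 clk=0 s3=1
t12.Δ1 s0=0 s5=0 s1=1 s2=1 s4=1 clk=1 s3=1
t12.Δ2 s0=0 s5=0 s1=1 s2=1 s4=1 clk=1 s3=0
t12.Δ3 s0=0 s5=1 s1=0 s2=1 s4=1 clk=1 s3=0
t12.Δ4 s0=0 s5=0 s1=0 s2=1 s4=1 clk=1 s3=0
t13.Δ0 s0=0 s5=0 s1=0 s2=1 s4=1 clk=1 s3=0
t13.Δ1 s0=0 s5=0 s1=0 s2=1 s4=1 clk=0 s3=0
t14.Δ0 s0=0 s5=0 s1=0 s2=1 s4=1 clk=0 s3=0
t14.Δ1 s0=0 s5=0 s1=0 s2=1 s4=1 clk=1 s3=0
t14.Δ2 s0=0 s5=0 s1=0 s2=1 s4=1 clk=1 s3=1
t14.Δ3 s0=0 s5=1 s1=1 s2=1 s4=1 clk=1 s3=1
t14.Δ4 s0=0 s5=0 s1=1 s2=1 s4=1 clk=1 s3=1
t15.Δ0 s0=0 s5=0 s1=1 s2=1 s4=1 clk=1 s3=1
t15.Δ1 s0=0 s5=0 s1=1 s2=1 s4=1 clk=0 s3=1
t16.Δ0 s0=0 s5=0 s1=1 s2=1 s4=1 clk=0 s3=1
t16.Δ1 s0=0 s5=0 s1=1 s2=1 s4=1 clk=1 s3=1
t16.Δ2 s0=0 s5=0 s1=1 s2=1 s4=1 clk=1 s3=0
t16.Δ3 s0=0 s5=1 s1=0 s2=1 s4=1 clk=1 s3=0
t16.Δ4 s0=0 s5=0 s1=0 s2=1 s4=1 clk=1 s3=0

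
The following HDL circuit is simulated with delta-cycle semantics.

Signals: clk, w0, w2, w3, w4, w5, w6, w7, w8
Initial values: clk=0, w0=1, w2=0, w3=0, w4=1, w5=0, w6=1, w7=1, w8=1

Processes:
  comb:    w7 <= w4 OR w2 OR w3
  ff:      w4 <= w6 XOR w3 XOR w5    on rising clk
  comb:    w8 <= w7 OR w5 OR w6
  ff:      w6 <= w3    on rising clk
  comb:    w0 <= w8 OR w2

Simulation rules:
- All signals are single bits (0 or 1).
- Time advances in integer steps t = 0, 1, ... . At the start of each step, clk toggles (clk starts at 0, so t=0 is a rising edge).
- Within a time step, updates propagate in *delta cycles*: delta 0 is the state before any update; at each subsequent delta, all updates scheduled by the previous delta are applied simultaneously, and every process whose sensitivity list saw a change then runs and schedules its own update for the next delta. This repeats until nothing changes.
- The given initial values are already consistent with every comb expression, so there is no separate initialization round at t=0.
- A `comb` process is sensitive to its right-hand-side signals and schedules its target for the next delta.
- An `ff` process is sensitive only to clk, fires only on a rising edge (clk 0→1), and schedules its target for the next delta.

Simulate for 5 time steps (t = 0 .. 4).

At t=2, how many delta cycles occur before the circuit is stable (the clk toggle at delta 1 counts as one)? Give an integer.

5

t=0 Δ0: w3=0 w5=0 w4=1 w8=1 w2=0 w7=1 w6=1 clk=0 w0=1
  Δ1: clk:0→1
  Δ2: w6:1→0
  (2Δ to stable)
t=1 Δ0: w3=0 w5=0 w4=1 w8=1 w2=0 w7=1 w6=0 clk=1 w0=1
  Δ1: clk:1→0
  (1Δ to stable)
t=2 Δ0: w3=0 w5=0 w4=1 w8=1 w2=0 w7=1 w6=0 clk=0 w0=1
  Δ1: clk:0→1
  Δ2: w4:1→0
  Δ3: w7:1→0
  Δ4: w8:1→0
  Δ5: w0:1→0
  (5Δ to stable)
t=3 Δ0: w3=0 w5=0 w4=0 w8=0 w2=0 w7=0 w6=0 clk=1 w0=0
  Δ1: clk:1→0
  (1Δ to stable)
t=4 Δ0: w3=0 w5=0 w4=0 w8=0 w2=0 w7=0 w6=0 clk=0 w0=0
  Δ1: clk:0→1
  (1Δ to stable)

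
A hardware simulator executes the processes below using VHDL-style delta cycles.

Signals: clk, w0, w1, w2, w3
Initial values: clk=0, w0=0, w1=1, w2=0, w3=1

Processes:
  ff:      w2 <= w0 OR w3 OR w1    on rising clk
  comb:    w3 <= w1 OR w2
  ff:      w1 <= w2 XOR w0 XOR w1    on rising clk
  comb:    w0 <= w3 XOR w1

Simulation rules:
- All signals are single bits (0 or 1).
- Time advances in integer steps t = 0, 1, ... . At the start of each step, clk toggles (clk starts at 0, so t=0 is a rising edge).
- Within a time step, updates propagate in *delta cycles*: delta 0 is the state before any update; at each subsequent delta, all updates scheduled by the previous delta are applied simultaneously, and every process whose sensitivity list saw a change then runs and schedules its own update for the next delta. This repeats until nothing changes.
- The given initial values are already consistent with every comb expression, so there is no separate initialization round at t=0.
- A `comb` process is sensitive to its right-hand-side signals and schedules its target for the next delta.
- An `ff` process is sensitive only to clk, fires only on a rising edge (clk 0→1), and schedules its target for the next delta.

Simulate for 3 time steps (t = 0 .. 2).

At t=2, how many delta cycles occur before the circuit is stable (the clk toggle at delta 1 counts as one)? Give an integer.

t0.Δ0 w3=1 w2=0 w1=1 clk=0 w0=0
t0.Δ1 w3=1 w2=0 w1=1 clk=1 w0=0
t0.Δ2 w3=1 w2=1 w1=1 clk=1 w0=0
t1.Δ0 w3=1 w2=1 w1=1 clk=1 w0=0
t1.Δ1 w3=1 w2=1 w1=1 clk=0 w0=0
t2.Δ0 w3=1 w2=1 w1=1 clk=0 w0=0
t2.Δ1 w3=1 w2=1 w1=1 clk=1 w0=0
t2.Δ2 w3=1 w2=1 w1=0 clk=1 w0=0
t2.Δ3 w3=1 w2=1 w1=0 clk=1 w0=1

3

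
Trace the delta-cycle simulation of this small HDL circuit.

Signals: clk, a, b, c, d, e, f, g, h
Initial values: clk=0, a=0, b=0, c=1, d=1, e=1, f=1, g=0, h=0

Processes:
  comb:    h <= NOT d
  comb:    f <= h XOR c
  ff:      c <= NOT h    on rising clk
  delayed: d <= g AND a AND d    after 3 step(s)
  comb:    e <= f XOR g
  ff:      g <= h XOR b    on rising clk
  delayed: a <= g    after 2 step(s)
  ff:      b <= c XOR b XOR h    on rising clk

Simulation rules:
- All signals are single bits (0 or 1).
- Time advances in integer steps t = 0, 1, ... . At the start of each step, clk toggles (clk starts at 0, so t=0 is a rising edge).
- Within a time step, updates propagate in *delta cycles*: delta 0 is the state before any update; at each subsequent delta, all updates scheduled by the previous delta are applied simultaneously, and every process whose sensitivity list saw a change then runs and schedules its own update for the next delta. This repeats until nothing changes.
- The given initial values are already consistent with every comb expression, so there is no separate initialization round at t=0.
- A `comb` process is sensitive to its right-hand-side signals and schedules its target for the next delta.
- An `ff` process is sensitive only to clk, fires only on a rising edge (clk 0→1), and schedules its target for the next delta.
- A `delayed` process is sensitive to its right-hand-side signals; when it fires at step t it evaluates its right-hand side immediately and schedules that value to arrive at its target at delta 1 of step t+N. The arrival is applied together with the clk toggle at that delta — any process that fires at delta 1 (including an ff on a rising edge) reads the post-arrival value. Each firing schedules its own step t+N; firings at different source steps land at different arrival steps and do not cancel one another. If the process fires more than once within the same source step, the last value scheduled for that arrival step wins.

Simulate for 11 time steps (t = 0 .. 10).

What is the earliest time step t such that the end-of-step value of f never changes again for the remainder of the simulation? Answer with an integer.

6

[bits: b,clk,f,g,c,a,d,e,h]
t=0: Δ0=001010110 Δ1=011010110 Δ2=111010110 | 2Δ
t=1: Δ0=111010110 Δ1=101010110 | 1Δ
t=2: Δ0=101010110 Δ1=111010110 Δ2=011110110 Δ3=011110100 | 3Δ
t=3: Δ0=011110100 Δ1=001110100 | 1Δ
t=4: Δ0=001110100 Δ1=011111100 Δ2=111011100 Δ3=111011110 | 3Δ
t=5: Δ0=111011110 Δ1=101011010 Δ2=101011011 Δ3=100011011 Δ4=100011001 | 4Δ
t=6: Δ0=100011001 Δ1=110010001 Δ2=110000001 Δ3=111000001 Δ4=111000011 | 4Δ
t=7: Δ0=111000011 Δ1=101000011 | 1Δ
t=8: Δ0=101000011 Δ1=111000011 Δ2=011000011 | 2Δ
t=9: Δ0=011000011 Δ1=001000011 | 1Δ
t=10: Δ0=001000011 Δ1=011000011 Δ2=111100011 Δ3=111100001 | 3Δ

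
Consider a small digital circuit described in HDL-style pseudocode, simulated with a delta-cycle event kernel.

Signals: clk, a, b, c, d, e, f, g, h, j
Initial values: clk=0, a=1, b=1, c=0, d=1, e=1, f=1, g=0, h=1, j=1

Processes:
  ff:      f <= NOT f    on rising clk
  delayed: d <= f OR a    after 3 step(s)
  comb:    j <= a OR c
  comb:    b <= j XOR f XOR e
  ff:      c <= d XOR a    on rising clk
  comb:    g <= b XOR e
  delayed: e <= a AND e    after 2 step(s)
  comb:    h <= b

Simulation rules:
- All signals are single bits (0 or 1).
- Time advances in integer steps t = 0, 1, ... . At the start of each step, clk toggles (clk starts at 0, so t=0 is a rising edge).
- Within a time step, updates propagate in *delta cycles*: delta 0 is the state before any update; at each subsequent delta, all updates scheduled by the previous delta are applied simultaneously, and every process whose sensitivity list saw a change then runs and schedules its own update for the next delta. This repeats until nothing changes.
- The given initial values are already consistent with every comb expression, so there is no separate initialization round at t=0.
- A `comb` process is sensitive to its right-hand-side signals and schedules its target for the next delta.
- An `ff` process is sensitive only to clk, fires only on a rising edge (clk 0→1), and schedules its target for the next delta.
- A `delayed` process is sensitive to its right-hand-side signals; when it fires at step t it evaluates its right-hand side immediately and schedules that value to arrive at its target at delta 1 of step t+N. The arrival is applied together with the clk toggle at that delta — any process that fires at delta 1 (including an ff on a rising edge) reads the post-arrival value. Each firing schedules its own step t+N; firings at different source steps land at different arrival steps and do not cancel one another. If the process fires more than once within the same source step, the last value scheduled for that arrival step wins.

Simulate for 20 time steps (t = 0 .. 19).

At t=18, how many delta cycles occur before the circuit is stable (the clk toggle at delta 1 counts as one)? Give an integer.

t=0 Δ0: a=1 e=1 j=1 clk=0 d=1 g=0 c=0 b=1 f=1 h=1
  Δ1: clk:0→1
  Δ2: f:1→0
  Δ3: b:1→0
  Δ4: g:0→1, h:1→0
  (4Δ to stable)
t=1 Δ0: a=1 e=1 j=1 clk=1 d=1 g=1 c=0 b=0 f=0 h=0
  Δ1: clk:1→0
  (1Δ to stable)
t=2 Δ0: a=1 e=1 j=1 clk=0 d=1 g=1 c=0 b=0 f=0 h=0
  Δ1: clk:0→1
  Δ2: f:0→1
  Δ3: b:0→1
  Δ4: g:1→0, h:0→1
  (4Δ to stable)
t=3 Δ0: a=1 e=1 j=1 clk=1 d=1 g=0 c=0 b=1 f=1 h=1
  Δ1: clk:1→0
  (1Δ to stable)
t=4 Δ0: a=1 e=1 j=1 clk=0 d=1 g=0 c=0 b=1 f=1 h=1
  Δ1: clk:0→1
  Δ2: f:1→0
  Δ3: b:1→0
  Δ4: g:0→1, h:1→0
  (4Δ to stable)
t=5 Δ0: a=1 e=1 j=1 clk=1 d=1 g=1 c=0 b=0 f=0 h=0
  Δ1: clk:1→0
  (1Δ to stable)
t=6 Δ0: a=1 e=1 j=1 clk=0 d=1 g=1 c=0 b=0 f=0 h=0
  Δ1: clk:0→1
  Δ2: f:0→1
  Δ3: b:0→1
  Δ4: g:1→0, h:0→1
  (4Δ to stable)
t=7 Δ0: a=1 e=1 j=1 clk=1 d=1 g=0 c=0 b=1 f=1 h=1
  Δ1: clk:1→0
  (1Δ to stable)
t=8 Δ0: a=1 e=1 j=1 clk=0 d=1 g=0 c=0 b=1 f=1 h=1
  Δ1: clk:0→1
  Δ2: f:1→0
  Δ3: b:1→0
  Δ4: g:0→1, h:1→0
  (4Δ to stable)
t=9 Δ0: a=1 e=1 j=1 clk=1 d=1 g=1 c=0 b=0 f=0 h=0
  Δ1: clk:1→0
  (1Δ to stable)
t=10 Δ0: a=1 e=1 j=1 clk=0 d=1 g=1 c=0 b=0 f=0 h=0
  Δ1: clk:0→1
  Δ2: f:0→1
  Δ3: b:0→1
  Δ4: g:1→0, h:0→1
  (4Δ to stable)
t=11 Δ0: a=1 e=1 j=1 clk=1 d=1 g=0 c=0 b=1 f=1 h=1
  Δ1: clk:1→0
  (1Δ to stable)
t=12 Δ0: a=1 e=1 j=1 clk=0 d=1 g=0 c=0 b=1 f=1 h=1
  Δ1: clk:0→1
  Δ2: f:1→0
  Δ3: b:1→0
  Δ4: g:0→1, h:1→0
  (4Δ to stable)
t=13 Δ0: a=1 e=1 j=1 clk=1 d=1 g=1 c=0 b=0 f=0 h=0
  Δ1: clk:1→0
  (1Δ to stable)
t=14 Δ0: a=1 e=1 j=1 clk=0 d=1 g=1 c=0 b=0 f=0 h=0
  Δ1: clk:0→1
  Δ2: f:0→1
  Δ3: b:0→1
  Δ4: g:1→0, h:0→1
  (4Δ to stable)
t=15 Δ0: a=1 e=1 j=1 clk=1 d=1 g=0 c=0 b=1 f=1 h=1
  Δ1: clk:1→0
  (1Δ to stable)
t=16 Δ0: a=1 e=1 j=1 clk=0 d=1 g=0 c=0 b=1 f=1 h=1
  Δ1: clk:0→1
  Δ2: f:1→0
  Δ3: b:1→0
  Δ4: g:0→1, h:1→0
  (4Δ to stable)
t=17 Δ0: a=1 e=1 j=1 clk=1 d=1 g=1 c=0 b=0 f=0 h=0
  Δ1: clk:1→0
  (1Δ to stable)
t=18 Δ0: a=1 e=1 j=1 clk=0 d=1 g=1 c=0 b=0 f=0 h=0
  Δ1: clk:0→1
  Δ2: f:0→1
  Δ3: b:0→1
  Δ4: g:1→0, h:0→1
  (4Δ to stable)
t=19 Δ0: a=1 e=1 j=1 clk=1 d=1 g=0 c=0 b=1 f=1 h=1
  Δ1: clk:1→0
  (1Δ to stable)

4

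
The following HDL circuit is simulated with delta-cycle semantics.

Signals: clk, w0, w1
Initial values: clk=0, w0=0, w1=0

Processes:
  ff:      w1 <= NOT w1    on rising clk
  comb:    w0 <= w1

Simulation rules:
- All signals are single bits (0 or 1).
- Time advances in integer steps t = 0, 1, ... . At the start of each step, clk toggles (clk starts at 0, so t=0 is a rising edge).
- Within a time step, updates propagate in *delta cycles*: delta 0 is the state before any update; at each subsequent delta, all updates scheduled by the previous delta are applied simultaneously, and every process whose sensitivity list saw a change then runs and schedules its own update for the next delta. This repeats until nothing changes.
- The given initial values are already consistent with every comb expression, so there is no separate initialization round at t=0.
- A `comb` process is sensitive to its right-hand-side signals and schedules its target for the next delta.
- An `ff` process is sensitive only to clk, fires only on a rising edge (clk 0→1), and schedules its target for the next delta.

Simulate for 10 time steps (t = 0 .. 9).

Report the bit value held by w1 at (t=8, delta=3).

1

t=0 Δ0: w1=0 clk=0 w0=0
  Δ1: clk:0→1
  Δ2: w1:0→1
  Δ3: w0:0→1
  (3Δ to stable)
t=1 Δ0: w1=1 clk=1 w0=1
  Δ1: clk:1→0
  (1Δ to stable)
t=2 Δ0: w1=1 clk=0 w0=1
  Δ1: clk:0→1
  Δ2: w1:1→0
  Δ3: w0:1→0
  (3Δ to stable)
t=3 Δ0: w1=0 clk=1 w0=0
  Δ1: clk:1→0
  (1Δ to stable)
t=4 Δ0: w1=0 clk=0 w0=0
  Δ1: clk:0→1
  Δ2: w1:0→1
  Δ3: w0:0→1
  (3Δ to stable)
t=5 Δ0: w1=1 clk=1 w0=1
  Δ1: clk:1→0
  (1Δ to stable)
t=6 Δ0: w1=1 clk=0 w0=1
  Δ1: clk:0→1
  Δ2: w1:1→0
  Δ3: w0:1→0
  (3Δ to stable)
t=7 Δ0: w1=0 clk=1 w0=0
  Δ1: clk:1→0
  (1Δ to stable)
t=8 Δ0: w1=0 clk=0 w0=0
  Δ1: clk:0→1
  Δ2: w1:0→1
  Δ3: w0:0→1
  (3Δ to stable)
t=9 Δ0: w1=1 clk=1 w0=1
  Δ1: clk:1→0
  (1Δ to stable)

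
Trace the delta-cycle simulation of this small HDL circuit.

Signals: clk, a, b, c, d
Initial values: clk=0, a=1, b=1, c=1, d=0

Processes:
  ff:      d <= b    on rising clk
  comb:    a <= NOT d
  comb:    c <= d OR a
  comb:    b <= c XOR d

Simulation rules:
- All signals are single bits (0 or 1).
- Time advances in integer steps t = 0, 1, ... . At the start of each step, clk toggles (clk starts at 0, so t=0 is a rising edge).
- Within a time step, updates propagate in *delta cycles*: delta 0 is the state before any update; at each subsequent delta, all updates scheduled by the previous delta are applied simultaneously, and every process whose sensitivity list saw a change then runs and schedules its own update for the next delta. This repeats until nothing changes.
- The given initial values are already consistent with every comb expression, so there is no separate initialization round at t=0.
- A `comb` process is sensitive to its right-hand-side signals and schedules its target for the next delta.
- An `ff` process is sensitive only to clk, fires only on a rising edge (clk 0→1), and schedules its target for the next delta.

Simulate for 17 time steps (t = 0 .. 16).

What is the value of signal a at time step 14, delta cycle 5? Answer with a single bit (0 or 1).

1

t0.Δ0 d=0 b=1 clk=0 a=1 c=1
t0.Δ1 d=0 b=1 clk=1 a=1 c=1
t0.Δ2 d=1 b=1 clk=1 a=1 c=1
t0.Δ3 d=1 b=0 clk=1 a=0 c=1
t1.Δ0 d=1 b=0 clk=1 a=0 c=1
t1.Δ1 d=1 b=0 clk=0 a=0 c=1
t2.Δ0 d=1 b=0 clk=0 a=0 c=1
t2.Δ1 d=1 b=0 clk=1 a=0 c=1
t2.Δ2 d=0 b=0 clk=1 a=0 c=1
t2.Δ3 d=0 b=1 clk=1 a=1 c=0
t2.Δ4 d=0 b=0 clk=1 a=1 c=1
t2.Δ5 d=0 b=1 clk=1 a=1 c=1
t3.Δ0 d=0 b=1 clk=1 a=1 c=1
t3.Δ1 d=0 b=1 clk=0 a=1 c=1
t4.Δ0 d=0 b=1 clk=0 a=1 c=1
t4.Δ1 d=0 b=1 clk=1 a=1 c=1
t4.Δ2 d=1 b=1 clk=1 a=1 c=1
t4.Δ3 d=1 b=0 clk=1 a=0 c=1
t5.Δ0 d=1 b=0 clk=1 a=0 c=1
t5.Δ1 d=1 b=0 clk=0 a=0 c=1
t6.Δ0 d=1 b=0 clk=0 a=0 c=1
t6.Δ1 d=1 b=0 clk=1 a=0 c=1
t6.Δ2 d=0 b=0 clk=1 a=0 c=1
t6.Δ3 d=0 b=1 clk=1 a=1 c=0
t6.Δ4 d=0 b=0 clk=1 a=1 c=1
t6.Δ5 d=0 b=1 clk=1 a=1 c=1
t7.Δ0 d=0 b=1 clk=1 a=1 c=1
t7.Δ1 d=0 b=1 clk=0 a=1 c=1
t8.Δ0 d=0 b=1 clk=0 a=1 c=1
t8.Δ1 d=0 b=1 clk=1 a=1 c=1
t8.Δ2 d=1 b=1 clk=1 a=1 c=1
t8.Δ3 d=1 b=0 clk=1 a=0 c=1
t9.Δ0 d=1 b=0 clk=1 a=0 c=1
t9.Δ1 d=1 b=0 clk=0 a=0 c=1
t10.Δ0 d=1 b=0 clk=0 a=0 c=1
t10.Δ1 d=1 b=0 clk=1 a=0 c=1
t10.Δ2 d=0 b=0 clk=1 a=0 c=1
t10.Δ3 d=0 b=1 clk=1 a=1 c=0
t10.Δ4 d=0 b=0 clk=1 a=1 c=1
t10.Δ5 d=0 b=1 clk=1 a=1 c=1
t11.Δ0 d=0 b=1 clk=1 a=1 c=1
t11.Δ1 d=0 b=1 clk=0 a=1 c=1
t12.Δ0 d=0 b=1 clk=0 a=1 c=1
t12.Δ1 d=0 b=1 clk=1 a=1 c=1
t12.Δ2 d=1 b=1 clk=1 a=1 c=1
t12.Δ3 d=1 b=0 clk=1 a=0 c=1
t13.Δ0 d=1 b=0 clk=1 a=0 c=1
t13.Δ1 d=1 b=0 clk=0 a=0 c=1
t14.Δ0 d=1 b=0 clk=0 a=0 c=1
t14.Δ1 d=1 b=0 clk=1 a=0 c=1
t14.Δ2 d=0 b=0 clk=1 a=0 c=1
t14.Δ3 d=0 b=1 clk=1 a=1 c=0
t14.Δ4 d=0 b=0 clk=1 a=1 c=1
t14.Δ5 d=0 b=1 clk=1 a=1 c=1
t15.Δ0 d=0 b=1 clk=1 a=1 c=1
t15.Δ1 d=0 b=1 clk=0 a=1 c=1
t16.Δ0 d=0 b=1 clk=0 a=1 c=1
t16.Δ1 d=0 b=1 clk=1 a=1 c=1
t16.Δ2 d=1 b=1 clk=1 a=1 c=1
t16.Δ3 d=1 b=0 clk=1 a=0 c=1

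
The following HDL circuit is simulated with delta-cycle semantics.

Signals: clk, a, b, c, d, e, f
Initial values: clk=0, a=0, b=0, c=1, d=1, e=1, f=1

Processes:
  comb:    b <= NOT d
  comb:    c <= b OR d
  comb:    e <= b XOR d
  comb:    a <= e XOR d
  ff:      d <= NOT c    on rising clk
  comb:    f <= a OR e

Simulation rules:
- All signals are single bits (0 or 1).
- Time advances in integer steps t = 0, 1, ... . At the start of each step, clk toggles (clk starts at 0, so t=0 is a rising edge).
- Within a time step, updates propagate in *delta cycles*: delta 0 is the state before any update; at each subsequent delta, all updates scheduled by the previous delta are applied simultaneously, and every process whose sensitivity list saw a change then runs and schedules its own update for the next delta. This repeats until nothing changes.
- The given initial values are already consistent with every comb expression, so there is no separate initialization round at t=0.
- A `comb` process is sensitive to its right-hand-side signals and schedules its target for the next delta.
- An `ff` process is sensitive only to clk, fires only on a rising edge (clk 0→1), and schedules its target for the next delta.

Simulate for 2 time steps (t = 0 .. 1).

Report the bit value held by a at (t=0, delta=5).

1

[bits: clk,a,c,d,f,e,b]
t=0: Δ0=0011110 Δ1=1011110 Δ2=1010110 Δ3=1100101 Δ4=1010111 Δ5=1110111 | 5Δ
t=1: Δ0=1110111 Δ1=0110111 | 1Δ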